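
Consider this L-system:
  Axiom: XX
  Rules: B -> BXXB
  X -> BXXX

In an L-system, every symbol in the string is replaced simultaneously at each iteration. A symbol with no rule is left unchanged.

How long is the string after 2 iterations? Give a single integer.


Step 0: length = 2
Step 1: length = 8
Step 2: length = 32

Answer: 32


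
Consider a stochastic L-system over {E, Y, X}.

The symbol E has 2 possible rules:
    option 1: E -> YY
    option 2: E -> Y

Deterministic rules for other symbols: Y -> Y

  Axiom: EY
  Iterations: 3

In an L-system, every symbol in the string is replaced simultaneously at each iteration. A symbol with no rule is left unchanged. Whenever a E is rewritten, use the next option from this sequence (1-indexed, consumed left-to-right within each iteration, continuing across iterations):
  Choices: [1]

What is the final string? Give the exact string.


Step 0: EY
Step 1: YYY  (used choices [1])
Step 2: YYY  (used choices [])
Step 3: YYY  (used choices [])

Answer: YYY


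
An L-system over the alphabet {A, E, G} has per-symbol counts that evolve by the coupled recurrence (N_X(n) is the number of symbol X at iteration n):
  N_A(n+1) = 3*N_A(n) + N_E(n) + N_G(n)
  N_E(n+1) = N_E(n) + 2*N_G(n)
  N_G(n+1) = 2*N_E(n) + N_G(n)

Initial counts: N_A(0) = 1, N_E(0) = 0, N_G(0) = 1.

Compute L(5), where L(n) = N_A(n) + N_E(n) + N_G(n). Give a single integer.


Answer: 891

Derivation:
Step 0: N_A=1, N_E=0, N_G=1, L=2
Step 1: N_A=4, N_E=2, N_G=1, L=7
Step 2: N_A=15, N_E=4, N_G=5, L=24
Step 3: N_A=54, N_E=14, N_G=13, L=81
Step 4: N_A=189, N_E=40, N_G=41, L=270
Step 5: N_A=648, N_E=122, N_G=121, L=891


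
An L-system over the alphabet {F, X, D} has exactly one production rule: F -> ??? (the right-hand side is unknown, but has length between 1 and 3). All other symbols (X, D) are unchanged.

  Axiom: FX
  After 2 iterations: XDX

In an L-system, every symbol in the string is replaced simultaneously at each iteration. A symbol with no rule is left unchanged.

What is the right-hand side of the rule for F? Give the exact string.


Trying F -> XD:
  Step 0: FX
  Step 1: XDX
  Step 2: XDX
Matches the given result.

Answer: XD


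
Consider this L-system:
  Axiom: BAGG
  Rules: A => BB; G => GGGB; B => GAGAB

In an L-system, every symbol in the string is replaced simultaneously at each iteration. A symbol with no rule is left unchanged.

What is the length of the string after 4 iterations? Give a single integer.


Answer: 967

Derivation:
Step 0: length = 4
Step 1: length = 15
Step 2: length = 61
Step 3: length = 241
Step 4: length = 967


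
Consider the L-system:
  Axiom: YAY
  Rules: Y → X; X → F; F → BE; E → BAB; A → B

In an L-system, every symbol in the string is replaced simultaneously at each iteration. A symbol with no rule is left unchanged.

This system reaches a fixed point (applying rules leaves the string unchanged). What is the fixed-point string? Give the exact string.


Step 0: YAY
Step 1: XBX
Step 2: FBF
Step 3: BEBBE
Step 4: BBABBBBAB
Step 5: BBBBBBBBB
Step 6: BBBBBBBBB  (unchanged — fixed point at step 5)

Answer: BBBBBBBBB


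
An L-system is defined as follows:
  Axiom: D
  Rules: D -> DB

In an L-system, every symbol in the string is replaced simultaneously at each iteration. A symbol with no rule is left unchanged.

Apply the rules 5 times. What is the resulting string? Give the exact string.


Answer: DBBBBB

Derivation:
Step 0: D
Step 1: DB
Step 2: DBB
Step 3: DBBB
Step 4: DBBBB
Step 5: DBBBBB


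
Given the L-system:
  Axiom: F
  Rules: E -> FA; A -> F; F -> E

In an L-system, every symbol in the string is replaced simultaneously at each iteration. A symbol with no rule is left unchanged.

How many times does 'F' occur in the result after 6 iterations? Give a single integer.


Step 0: F  (1 'F')
Step 1: E  (0 'F')
Step 2: FA  (1 'F')
Step 3: EF  (1 'F')
Step 4: FAE  (1 'F')
Step 5: EFFA  (2 'F')
Step 6: FAEEF  (2 'F')

Answer: 2


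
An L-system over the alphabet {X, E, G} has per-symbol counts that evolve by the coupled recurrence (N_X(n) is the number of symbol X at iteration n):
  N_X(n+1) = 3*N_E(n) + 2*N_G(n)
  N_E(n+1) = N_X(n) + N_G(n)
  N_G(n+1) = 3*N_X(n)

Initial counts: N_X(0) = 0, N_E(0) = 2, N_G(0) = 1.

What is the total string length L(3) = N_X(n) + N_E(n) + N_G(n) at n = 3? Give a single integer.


Step 0: N_X=0, N_E=2, N_G=1, L=3
Step 1: N_X=8, N_E=1, N_G=0, L=9
Step 2: N_X=3, N_E=8, N_G=24, L=35
Step 3: N_X=72, N_E=27, N_G=9, L=108

Answer: 108


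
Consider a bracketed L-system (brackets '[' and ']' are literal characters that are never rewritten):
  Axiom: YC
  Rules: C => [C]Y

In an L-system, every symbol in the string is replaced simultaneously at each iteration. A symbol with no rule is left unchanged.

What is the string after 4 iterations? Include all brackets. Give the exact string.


Answer: Y[[[[C]Y]Y]Y]Y

Derivation:
Step 0: YC
Step 1: Y[C]Y
Step 2: Y[[C]Y]Y
Step 3: Y[[[C]Y]Y]Y
Step 4: Y[[[[C]Y]Y]Y]Y


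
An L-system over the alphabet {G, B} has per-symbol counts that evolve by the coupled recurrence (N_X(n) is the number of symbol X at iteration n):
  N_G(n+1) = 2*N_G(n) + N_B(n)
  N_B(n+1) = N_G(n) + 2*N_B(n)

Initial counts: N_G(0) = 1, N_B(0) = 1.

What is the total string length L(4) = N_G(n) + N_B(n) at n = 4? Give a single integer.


Answer: 162

Derivation:
Step 0: N_G=1, N_B=1, L=2
Step 1: N_G=3, N_B=3, L=6
Step 2: N_G=9, N_B=9, L=18
Step 3: N_G=27, N_B=27, L=54
Step 4: N_G=81, N_B=81, L=162


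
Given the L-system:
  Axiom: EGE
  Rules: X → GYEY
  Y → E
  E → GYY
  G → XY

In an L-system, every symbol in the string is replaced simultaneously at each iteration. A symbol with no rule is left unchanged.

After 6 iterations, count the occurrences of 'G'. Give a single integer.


Step 0: EGE  (1 'G')
Step 1: GYYXYGYY  (2 'G')
Step 2: XYEEGYEYEXYEE  (1 'G')
Step 3: GYEYEGYYGYYXYEGYYEGYYGYEYEGYYGYY  (8 'G')
Step 4: XYEGYYEGYYXYEEXYEEGYEYEGYYXYEEGYYXYEEXYEGYYEGYYXYEEXYEE  (7 'G')
Step 5: GYEYEGYYXYEEGYYXYEEGYEYEGYYGYYGYEYEGYYGYYXYEGYYEGYYXYEEGYEYEGYYGYYXYEEGYEYEGYYGYYGYEYEGYYXYEEGYYXYEEGYEYEGYYGYYGYEYEGYYGYY  (26 'G')
Step 6: XYEGYYEGYYXYEEGYEYEGYYGYYXYEEGYEYEGYYGYYXYEGYYEGYYXYEEXYEEXYEGYYEGYYXYEEXYEEGYEYEGYYXYEEGYYXYEEGYEYEGYYGYYXYEGYYEGYYXYEEXYEEGYEYEGYYGYYXYEGYYEGYYXYEEXYEEXYEGYYEGYYXYEEGYEYEGYYGYYXYEEGYEYEGYYGYYXYEGYYEGYYXYEEXYEEXYEGYYEGYYXYEEXYEE  (37 'G')

Answer: 37


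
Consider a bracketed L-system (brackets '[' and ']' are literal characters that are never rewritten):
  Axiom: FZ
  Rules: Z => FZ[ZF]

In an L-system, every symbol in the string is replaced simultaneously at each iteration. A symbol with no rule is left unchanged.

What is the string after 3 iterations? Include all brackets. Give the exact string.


Step 0: FZ
Step 1: FFZ[ZF]
Step 2: FFFZ[ZF][FZ[ZF]F]
Step 3: FFFFZ[ZF][FZ[ZF]F][FFZ[ZF][FZ[ZF]F]F]

Answer: FFFFZ[ZF][FZ[ZF]F][FFZ[ZF][FZ[ZF]F]F]


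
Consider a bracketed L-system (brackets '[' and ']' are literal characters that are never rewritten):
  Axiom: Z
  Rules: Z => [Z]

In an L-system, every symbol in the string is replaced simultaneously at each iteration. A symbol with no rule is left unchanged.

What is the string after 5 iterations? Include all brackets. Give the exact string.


Step 0: Z
Step 1: [Z]
Step 2: [[Z]]
Step 3: [[[Z]]]
Step 4: [[[[Z]]]]
Step 5: [[[[[Z]]]]]

Answer: [[[[[Z]]]]]


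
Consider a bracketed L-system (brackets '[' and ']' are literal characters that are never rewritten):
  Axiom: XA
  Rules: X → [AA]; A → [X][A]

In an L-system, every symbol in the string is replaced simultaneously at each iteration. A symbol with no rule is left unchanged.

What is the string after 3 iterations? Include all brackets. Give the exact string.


Step 0: XA
Step 1: [AA][X][A]
Step 2: [[X][A][X][A]][[AA]][[X][A]]
Step 3: [[[AA]][[X][A]][[AA]][[X][A]]][[[X][A][X][A]]][[[AA]][[X][A]]]

Answer: [[[AA]][[X][A]][[AA]][[X][A]]][[[X][A][X][A]]][[[AA]][[X][A]]]


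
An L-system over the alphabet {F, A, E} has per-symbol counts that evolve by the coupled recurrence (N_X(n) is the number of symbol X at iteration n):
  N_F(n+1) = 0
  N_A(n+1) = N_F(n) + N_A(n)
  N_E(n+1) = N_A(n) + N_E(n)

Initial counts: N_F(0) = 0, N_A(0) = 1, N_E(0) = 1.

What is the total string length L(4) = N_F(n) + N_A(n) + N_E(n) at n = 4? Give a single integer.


Step 0: N_F=0, N_A=1, N_E=1, L=2
Step 1: N_F=0, N_A=1, N_E=2, L=3
Step 2: N_F=0, N_A=1, N_E=3, L=4
Step 3: N_F=0, N_A=1, N_E=4, L=5
Step 4: N_F=0, N_A=1, N_E=5, L=6

Answer: 6


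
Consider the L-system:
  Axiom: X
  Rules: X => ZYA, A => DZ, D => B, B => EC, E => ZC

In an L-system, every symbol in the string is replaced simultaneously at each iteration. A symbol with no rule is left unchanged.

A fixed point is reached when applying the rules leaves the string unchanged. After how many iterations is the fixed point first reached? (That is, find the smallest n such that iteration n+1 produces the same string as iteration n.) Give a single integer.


Answer: 5

Derivation:
Step 0: X
Step 1: ZYA
Step 2: ZYDZ
Step 3: ZYBZ
Step 4: ZYECZ
Step 5: ZYZCCZ
Step 6: ZYZCCZ  (unchanged — fixed point at step 5)


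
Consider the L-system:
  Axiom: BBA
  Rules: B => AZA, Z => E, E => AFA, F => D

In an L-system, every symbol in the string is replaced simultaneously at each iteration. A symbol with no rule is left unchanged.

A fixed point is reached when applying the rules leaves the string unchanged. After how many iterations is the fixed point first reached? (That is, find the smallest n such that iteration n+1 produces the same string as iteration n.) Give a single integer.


Step 0: BBA
Step 1: AZAAZAA
Step 2: AEAAEAA
Step 3: AAFAAAAFAAA
Step 4: AADAAAADAAA
Step 5: AADAAAADAAA  (unchanged — fixed point at step 4)

Answer: 4


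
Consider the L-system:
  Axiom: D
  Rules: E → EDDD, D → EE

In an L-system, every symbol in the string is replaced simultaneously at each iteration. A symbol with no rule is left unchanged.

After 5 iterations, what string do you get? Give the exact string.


Step 0: D
Step 1: EE
Step 2: EDDDEDDD
Step 3: EDDDEEEEEEEDDDEEEEEE
Step 4: EDDDEEEEEEEDDDEDDDEDDDEDDDEDDDEDDDEDDDEEEEEEEDDDEDDDEDDDEDDDEDDDEDDD
Step 5: EDDDEEEEEEEDDDEDDDEDDDEDDDEDDDEDDDEDDDEEEEEEEDDDEEEEEEEDDDEEEEEEEDDDEEEEEEEDDDEEEEEEEDDDEEEEEEEDDDEEEEEEEDDDEDDDEDDDEDDDEDDDEDDDEDDDEEEEEEEDDDEEEEEEEDDDEEEEEEEDDDEEEEEEEDDDEEEEEEEDDDEEEEEE

Answer: EDDDEEEEEEEDDDEDDDEDDDEDDDEDDDEDDDEDDDEEEEEEEDDDEEEEEEEDDDEEEEEEEDDDEEEEEEEDDDEEEEEEEDDDEEEEEEEDDDEEEEEEEDDDEDDDEDDDEDDDEDDDEDDDEDDDEEEEEEEDDDEEEEEEEDDDEEEEEEEDDDEEEEEEEDDDEEEEEEEDDDEEEEEE


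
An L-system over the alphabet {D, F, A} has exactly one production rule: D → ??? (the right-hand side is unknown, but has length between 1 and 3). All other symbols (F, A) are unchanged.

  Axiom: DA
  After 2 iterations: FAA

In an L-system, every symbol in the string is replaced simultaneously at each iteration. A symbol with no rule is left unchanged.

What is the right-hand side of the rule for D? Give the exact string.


Answer: FA

Derivation:
Trying D → FA:
  Step 0: DA
  Step 1: FAA
  Step 2: FAA
Matches the given result.


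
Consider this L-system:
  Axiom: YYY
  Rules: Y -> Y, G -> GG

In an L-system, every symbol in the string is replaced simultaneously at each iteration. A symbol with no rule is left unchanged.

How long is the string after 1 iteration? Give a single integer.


Step 0: length = 3
Step 1: length = 3

Answer: 3


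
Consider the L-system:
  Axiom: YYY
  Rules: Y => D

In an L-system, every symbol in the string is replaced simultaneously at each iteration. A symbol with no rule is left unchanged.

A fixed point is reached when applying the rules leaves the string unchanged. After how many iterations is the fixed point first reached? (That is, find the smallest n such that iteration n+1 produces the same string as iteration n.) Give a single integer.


Step 0: YYY
Step 1: DDD
Step 2: DDD  (unchanged — fixed point at step 1)

Answer: 1


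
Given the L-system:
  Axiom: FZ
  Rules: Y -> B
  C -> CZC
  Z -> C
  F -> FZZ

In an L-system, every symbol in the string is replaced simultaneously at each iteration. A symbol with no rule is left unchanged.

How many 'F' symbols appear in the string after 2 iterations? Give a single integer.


Answer: 1

Derivation:
Step 0: FZ  (1 'F')
Step 1: FZZC  (1 'F')
Step 2: FZZCCCZC  (1 'F')


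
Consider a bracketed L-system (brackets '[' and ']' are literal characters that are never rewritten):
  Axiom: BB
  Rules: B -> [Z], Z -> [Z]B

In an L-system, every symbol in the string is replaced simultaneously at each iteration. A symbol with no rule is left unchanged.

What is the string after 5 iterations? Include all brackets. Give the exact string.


Answer: [[[[[Z]B][Z]][[Z]B]][[[Z]B][Z]]][[[[[Z]B][Z]][[Z]B]][[[Z]B][Z]]]

Derivation:
Step 0: BB
Step 1: [Z][Z]
Step 2: [[Z]B][[Z]B]
Step 3: [[[Z]B][Z]][[[Z]B][Z]]
Step 4: [[[[Z]B][Z]][[Z]B]][[[[Z]B][Z]][[Z]B]]
Step 5: [[[[[Z]B][Z]][[Z]B]][[[Z]B][Z]]][[[[[Z]B][Z]][[Z]B]][[[Z]B][Z]]]


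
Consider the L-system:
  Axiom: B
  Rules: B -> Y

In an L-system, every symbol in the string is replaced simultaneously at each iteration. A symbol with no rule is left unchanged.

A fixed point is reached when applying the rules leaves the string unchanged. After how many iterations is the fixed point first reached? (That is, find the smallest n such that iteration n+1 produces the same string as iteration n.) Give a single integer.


Answer: 1

Derivation:
Step 0: B
Step 1: Y
Step 2: Y  (unchanged — fixed point at step 1)


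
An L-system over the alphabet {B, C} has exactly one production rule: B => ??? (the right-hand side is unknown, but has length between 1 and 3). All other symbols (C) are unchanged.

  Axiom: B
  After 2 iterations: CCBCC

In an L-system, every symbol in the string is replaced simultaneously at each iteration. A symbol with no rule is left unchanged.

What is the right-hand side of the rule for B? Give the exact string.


Answer: CBC

Derivation:
Trying B => CBC:
  Step 0: B
  Step 1: CBC
  Step 2: CCBCC
Matches the given result.


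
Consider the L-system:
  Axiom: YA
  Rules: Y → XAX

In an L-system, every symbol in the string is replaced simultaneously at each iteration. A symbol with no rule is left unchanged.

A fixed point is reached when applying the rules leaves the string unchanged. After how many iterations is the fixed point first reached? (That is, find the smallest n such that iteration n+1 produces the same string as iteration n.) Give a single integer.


Step 0: YA
Step 1: XAXA
Step 2: XAXA  (unchanged — fixed point at step 1)

Answer: 1


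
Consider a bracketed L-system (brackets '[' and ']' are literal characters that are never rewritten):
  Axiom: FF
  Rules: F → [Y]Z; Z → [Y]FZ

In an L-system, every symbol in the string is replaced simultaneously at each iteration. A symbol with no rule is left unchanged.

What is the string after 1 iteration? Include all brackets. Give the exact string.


Step 0: FF
Step 1: [Y]Z[Y]Z

Answer: [Y]Z[Y]Z


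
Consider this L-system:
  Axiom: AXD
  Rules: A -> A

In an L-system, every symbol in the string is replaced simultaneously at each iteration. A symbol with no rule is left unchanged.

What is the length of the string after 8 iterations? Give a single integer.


Answer: 3

Derivation:
Step 0: length = 3
Step 1: length = 3
Step 2: length = 3
Step 3: length = 3
Step 4: length = 3
Step 5: length = 3
Step 6: length = 3
Step 7: length = 3
Step 8: length = 3


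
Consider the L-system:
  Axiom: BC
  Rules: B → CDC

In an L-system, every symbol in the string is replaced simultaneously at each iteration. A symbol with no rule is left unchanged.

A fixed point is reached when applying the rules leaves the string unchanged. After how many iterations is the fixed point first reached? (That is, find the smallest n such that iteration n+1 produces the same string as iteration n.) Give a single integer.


Step 0: BC
Step 1: CDCC
Step 2: CDCC  (unchanged — fixed point at step 1)

Answer: 1


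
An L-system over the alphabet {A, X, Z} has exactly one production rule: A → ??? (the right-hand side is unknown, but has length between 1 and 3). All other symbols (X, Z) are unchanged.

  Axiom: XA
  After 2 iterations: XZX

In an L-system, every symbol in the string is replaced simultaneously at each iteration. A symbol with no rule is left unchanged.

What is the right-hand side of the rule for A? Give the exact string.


Answer: ZX

Derivation:
Trying A → ZX:
  Step 0: XA
  Step 1: XZX
  Step 2: XZX
Matches the given result.


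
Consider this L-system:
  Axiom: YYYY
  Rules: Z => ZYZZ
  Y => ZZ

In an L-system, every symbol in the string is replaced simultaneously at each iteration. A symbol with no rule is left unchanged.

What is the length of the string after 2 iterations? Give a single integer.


Step 0: length = 4
Step 1: length = 8
Step 2: length = 32

Answer: 32


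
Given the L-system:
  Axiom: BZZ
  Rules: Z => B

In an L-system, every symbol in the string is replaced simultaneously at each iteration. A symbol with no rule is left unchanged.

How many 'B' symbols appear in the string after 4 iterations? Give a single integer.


Answer: 3

Derivation:
Step 0: BZZ  (1 'B')
Step 1: BBB  (3 'B')
Step 2: BBB  (3 'B')
Step 3: BBB  (3 'B')
Step 4: BBB  (3 'B')


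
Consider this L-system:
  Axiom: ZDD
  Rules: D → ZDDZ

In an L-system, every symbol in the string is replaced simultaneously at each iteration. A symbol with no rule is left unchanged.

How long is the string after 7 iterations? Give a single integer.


Step 0: length = 3
Step 1: length = 9
Step 2: length = 21
Step 3: length = 45
Step 4: length = 93
Step 5: length = 189
Step 6: length = 381
Step 7: length = 765

Answer: 765


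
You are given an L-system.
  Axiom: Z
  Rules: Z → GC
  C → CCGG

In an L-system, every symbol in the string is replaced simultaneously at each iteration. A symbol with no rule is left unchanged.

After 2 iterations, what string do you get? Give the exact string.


Step 0: Z
Step 1: GC
Step 2: GCCGG

Answer: GCCGG


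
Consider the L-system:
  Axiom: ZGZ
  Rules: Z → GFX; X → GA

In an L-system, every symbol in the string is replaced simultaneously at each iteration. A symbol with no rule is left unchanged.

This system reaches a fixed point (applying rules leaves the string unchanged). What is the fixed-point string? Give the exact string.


Step 0: ZGZ
Step 1: GFXGGFX
Step 2: GFGAGGFGA
Step 3: GFGAGGFGA  (unchanged — fixed point at step 2)

Answer: GFGAGGFGA


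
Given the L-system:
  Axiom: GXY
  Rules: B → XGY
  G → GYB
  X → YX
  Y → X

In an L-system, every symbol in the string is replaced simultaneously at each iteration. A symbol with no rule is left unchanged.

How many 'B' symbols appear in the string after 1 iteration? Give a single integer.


Step 0: GXY  (0 'B')
Step 1: GYBYXX  (1 'B')

Answer: 1


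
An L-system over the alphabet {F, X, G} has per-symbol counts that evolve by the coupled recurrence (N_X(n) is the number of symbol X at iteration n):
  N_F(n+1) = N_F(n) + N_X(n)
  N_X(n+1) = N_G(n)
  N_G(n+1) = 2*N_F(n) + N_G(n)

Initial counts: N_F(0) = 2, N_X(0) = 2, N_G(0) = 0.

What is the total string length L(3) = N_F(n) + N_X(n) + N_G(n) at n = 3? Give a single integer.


Step 0: N_F=2, N_X=2, N_G=0, L=4
Step 1: N_F=4, N_X=0, N_G=4, L=8
Step 2: N_F=4, N_X=4, N_G=12, L=20
Step 3: N_F=8, N_X=12, N_G=20, L=40

Answer: 40


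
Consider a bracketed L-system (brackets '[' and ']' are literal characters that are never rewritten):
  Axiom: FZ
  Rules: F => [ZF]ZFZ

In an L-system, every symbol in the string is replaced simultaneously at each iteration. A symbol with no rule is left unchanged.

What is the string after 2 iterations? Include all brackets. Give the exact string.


Step 0: FZ
Step 1: [ZF]ZFZZ
Step 2: [Z[ZF]ZFZ]Z[ZF]ZFZZZ

Answer: [Z[ZF]ZFZ]Z[ZF]ZFZZZ


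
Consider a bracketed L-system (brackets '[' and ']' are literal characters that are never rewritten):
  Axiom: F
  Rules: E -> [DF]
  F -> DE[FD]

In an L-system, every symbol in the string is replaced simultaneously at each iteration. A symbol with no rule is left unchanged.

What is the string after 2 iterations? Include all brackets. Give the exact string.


Answer: D[DF][DE[FD]D]

Derivation:
Step 0: F
Step 1: DE[FD]
Step 2: D[DF][DE[FD]D]


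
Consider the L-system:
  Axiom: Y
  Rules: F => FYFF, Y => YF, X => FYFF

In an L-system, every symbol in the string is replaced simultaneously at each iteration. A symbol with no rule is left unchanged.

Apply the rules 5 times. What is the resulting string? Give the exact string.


Answer: YFFYFFFYFFYFFYFFFYFFFYFFYFFYFFFYFFYFFYFFFYFFYFFYFFFYFFFYFFYFFYFFFYFFFYFFYFFYFFFYFFYFFYFFFYFFYFFYFFFYFFFYFFYFFYFFFYFFYFFYFFFYFFYFFYFFFYFFFYFFYFFYFFFYFFYFFYFFFYFFYFFYFFFYFFFYFFYFFYFFFYFFFYFFYFFYFFFYFFYFFYFFFYFFYFFYFFFYFFFYFFYFFYFFFYFF

Derivation:
Step 0: Y
Step 1: YF
Step 2: YFFYFF
Step 3: YFFYFFFYFFYFFYFFFYFF
Step 4: YFFYFFFYFFYFFYFFFYFFFYFFYFFYFFFYFFYFFYFFFYFFYFFYFFFYFFFYFFYFFYFFFYFF
Step 5: YFFYFFFYFFYFFYFFFYFFFYFFYFFYFFFYFFYFFYFFFYFFYFFYFFFYFFFYFFYFFYFFFYFFFYFFYFFYFFFYFFYFFYFFFYFFYFFYFFFYFFFYFFYFFYFFFYFFYFFYFFFYFFYFFYFFFYFFFYFFYFFYFFFYFFYFFYFFFYFFYFFYFFFYFFFYFFYFFYFFFYFFFYFFYFFYFFFYFFYFFYFFFYFFYFFYFFFYFFFYFFYFFYFFFYFF


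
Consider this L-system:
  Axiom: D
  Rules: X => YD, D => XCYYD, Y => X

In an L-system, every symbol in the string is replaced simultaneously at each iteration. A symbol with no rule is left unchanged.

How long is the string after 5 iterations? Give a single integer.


Step 0: length = 1
Step 1: length = 5
Step 2: length = 10
Step 3: length = 21
Step 4: length = 46
Step 5: length = 98

Answer: 98


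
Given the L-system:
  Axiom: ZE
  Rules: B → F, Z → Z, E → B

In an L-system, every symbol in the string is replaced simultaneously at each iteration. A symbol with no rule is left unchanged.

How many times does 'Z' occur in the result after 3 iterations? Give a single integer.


Step 0: ZE  (1 'Z')
Step 1: ZB  (1 'Z')
Step 2: ZF  (1 'Z')
Step 3: ZF  (1 'Z')

Answer: 1


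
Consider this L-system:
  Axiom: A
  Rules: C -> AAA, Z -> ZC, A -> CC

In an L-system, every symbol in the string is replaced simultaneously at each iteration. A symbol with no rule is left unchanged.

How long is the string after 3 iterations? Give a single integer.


Step 0: length = 1
Step 1: length = 2
Step 2: length = 6
Step 3: length = 12

Answer: 12


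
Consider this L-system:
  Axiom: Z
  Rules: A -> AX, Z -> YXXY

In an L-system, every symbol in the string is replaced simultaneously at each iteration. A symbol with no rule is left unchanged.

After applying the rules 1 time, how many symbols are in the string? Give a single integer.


Step 0: length = 1
Step 1: length = 4

Answer: 4


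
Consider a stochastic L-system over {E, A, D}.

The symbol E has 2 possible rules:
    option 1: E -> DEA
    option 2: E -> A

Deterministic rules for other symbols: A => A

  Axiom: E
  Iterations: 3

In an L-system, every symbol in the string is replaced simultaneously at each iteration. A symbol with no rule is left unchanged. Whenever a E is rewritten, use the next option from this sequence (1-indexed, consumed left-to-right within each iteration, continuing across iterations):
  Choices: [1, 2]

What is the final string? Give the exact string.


Answer: DAA

Derivation:
Step 0: E
Step 1: DEA  (used choices [1])
Step 2: DAA  (used choices [2])
Step 3: DAA  (used choices [])


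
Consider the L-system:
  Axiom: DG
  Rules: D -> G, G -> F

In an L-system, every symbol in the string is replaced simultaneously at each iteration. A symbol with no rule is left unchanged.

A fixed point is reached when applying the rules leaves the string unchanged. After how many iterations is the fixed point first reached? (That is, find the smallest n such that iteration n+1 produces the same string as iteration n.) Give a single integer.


Step 0: DG
Step 1: GF
Step 2: FF
Step 3: FF  (unchanged — fixed point at step 2)

Answer: 2


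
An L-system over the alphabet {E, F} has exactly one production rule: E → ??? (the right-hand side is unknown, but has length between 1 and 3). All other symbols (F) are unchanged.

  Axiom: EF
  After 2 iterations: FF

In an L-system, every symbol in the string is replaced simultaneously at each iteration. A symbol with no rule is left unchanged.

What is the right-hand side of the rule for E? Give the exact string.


Trying E → F:
  Step 0: EF
  Step 1: FF
  Step 2: FF
Matches the given result.

Answer: F


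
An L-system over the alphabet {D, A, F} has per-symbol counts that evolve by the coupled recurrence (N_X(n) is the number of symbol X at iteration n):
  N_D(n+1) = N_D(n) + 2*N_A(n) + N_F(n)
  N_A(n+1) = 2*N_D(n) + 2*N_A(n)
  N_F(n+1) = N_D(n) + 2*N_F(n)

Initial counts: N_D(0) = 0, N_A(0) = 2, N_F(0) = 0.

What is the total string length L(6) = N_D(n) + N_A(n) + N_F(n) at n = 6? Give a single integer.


Answer: 6908

Derivation:
Step 0: N_D=0, N_A=2, N_F=0, L=2
Step 1: N_D=4, N_A=4, N_F=0, L=8
Step 2: N_D=12, N_A=16, N_F=4, L=32
Step 3: N_D=48, N_A=56, N_F=20, L=124
Step 4: N_D=180, N_A=208, N_F=88, L=476
Step 5: N_D=684, N_A=776, N_F=356, L=1816
Step 6: N_D=2592, N_A=2920, N_F=1396, L=6908


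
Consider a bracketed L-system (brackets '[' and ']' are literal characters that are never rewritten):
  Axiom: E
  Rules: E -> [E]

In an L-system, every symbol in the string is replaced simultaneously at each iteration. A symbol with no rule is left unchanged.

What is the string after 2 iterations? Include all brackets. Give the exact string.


Answer: [[E]]

Derivation:
Step 0: E
Step 1: [E]
Step 2: [[E]]


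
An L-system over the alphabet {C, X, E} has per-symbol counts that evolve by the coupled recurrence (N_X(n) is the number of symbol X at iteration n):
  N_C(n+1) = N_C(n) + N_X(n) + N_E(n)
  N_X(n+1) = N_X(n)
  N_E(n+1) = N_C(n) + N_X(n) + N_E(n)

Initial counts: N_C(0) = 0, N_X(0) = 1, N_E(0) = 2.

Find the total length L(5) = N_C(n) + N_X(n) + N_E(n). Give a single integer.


Step 0: N_C=0, N_X=1, N_E=2, L=3
Step 1: N_C=3, N_X=1, N_E=3, L=7
Step 2: N_C=7, N_X=1, N_E=7, L=15
Step 3: N_C=15, N_X=1, N_E=15, L=31
Step 4: N_C=31, N_X=1, N_E=31, L=63
Step 5: N_C=63, N_X=1, N_E=63, L=127

Answer: 127


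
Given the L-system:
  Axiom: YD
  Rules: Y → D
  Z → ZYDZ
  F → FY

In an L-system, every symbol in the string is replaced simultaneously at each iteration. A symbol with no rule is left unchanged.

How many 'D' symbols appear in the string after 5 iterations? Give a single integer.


Step 0: YD  (1 'D')
Step 1: DD  (2 'D')
Step 2: DD  (2 'D')
Step 3: DD  (2 'D')
Step 4: DD  (2 'D')
Step 5: DD  (2 'D')

Answer: 2


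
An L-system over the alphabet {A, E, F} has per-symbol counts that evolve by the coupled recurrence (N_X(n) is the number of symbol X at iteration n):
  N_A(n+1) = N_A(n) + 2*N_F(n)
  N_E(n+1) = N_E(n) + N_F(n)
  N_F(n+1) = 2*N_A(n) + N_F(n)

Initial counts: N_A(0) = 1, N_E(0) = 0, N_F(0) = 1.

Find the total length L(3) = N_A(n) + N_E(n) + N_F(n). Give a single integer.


Step 0: N_A=1, N_E=0, N_F=1, L=2
Step 1: N_A=3, N_E=1, N_F=3, L=7
Step 2: N_A=9, N_E=4, N_F=9, L=22
Step 3: N_A=27, N_E=13, N_F=27, L=67

Answer: 67


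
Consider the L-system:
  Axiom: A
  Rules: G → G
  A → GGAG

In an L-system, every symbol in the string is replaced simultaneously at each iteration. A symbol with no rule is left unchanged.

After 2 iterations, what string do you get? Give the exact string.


Answer: GGGGAGG

Derivation:
Step 0: A
Step 1: GGAG
Step 2: GGGGAGG


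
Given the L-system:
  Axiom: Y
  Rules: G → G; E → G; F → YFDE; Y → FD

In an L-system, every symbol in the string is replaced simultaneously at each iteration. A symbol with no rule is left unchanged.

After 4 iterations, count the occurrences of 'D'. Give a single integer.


Answer: 7

Derivation:
Step 0: Y  (0 'D')
Step 1: FD  (1 'D')
Step 2: YFDED  (2 'D')
Step 3: FDYFDEDGD  (4 'D')
Step 4: YFDEDFDYFDEDGDGD  (7 'D')


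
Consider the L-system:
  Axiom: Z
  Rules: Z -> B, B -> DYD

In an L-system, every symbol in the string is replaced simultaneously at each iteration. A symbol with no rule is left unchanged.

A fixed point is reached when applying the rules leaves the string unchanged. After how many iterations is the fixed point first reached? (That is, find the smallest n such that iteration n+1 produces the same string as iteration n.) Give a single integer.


Step 0: Z
Step 1: B
Step 2: DYD
Step 3: DYD  (unchanged — fixed point at step 2)

Answer: 2


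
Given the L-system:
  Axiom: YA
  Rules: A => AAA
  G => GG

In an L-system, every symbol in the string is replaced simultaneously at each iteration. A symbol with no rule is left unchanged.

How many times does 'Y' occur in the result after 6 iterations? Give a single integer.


Step 0: YA  (1 'Y')
Step 1: YAAA  (1 'Y')
Step 2: YAAAAAAAAA  (1 'Y')
Step 3: YAAAAAAAAAAAAAAAAAAAAAAAAAAA  (1 'Y')
Step 4: YAAAAAAAAAAAAAAAAAAAAAAAAAAAAAAAAAAAAAAAAAAAAAAAAAAAAAAAAAAAAAAAAAAAAAAAAAAAAAAAAA  (1 'Y')
Step 5: YAAAAAAAAAAAAAAAAAAAAAAAAAAAAAAAAAAAAAAAAAAAAAAAAAAAAAAAAAAAAAAAAAAAAAAAAAAAAAAAAAAAAAAAAAAAAAAAAAAAAAAAAAAAAAAAAAAAAAAAAAAAAAAAAAAAAAAAAAAAAAAAAAAAAAAAAAAAAAAAAAAAAAAAAAAAAAAAAAAAAAAAAAAAAAAAAAAAAAAAAAAAAAAAAAAAAAAAAAAAAAAAAAAAAAAAAAAAAAAAAAAA  (1 'Y')
Step 6: YAAAAAAAAAAAAAAAAAAAAAAAAAAAAAAAAAAAAAAAAAAAAAAAAAAAAAAAAAAAAAAAAAAAAAAAAAAAAAAAAAAAAAAAAAAAAAAAAAAAAAAAAAAAAAAAAAAAAAAAAAAAAAAAAAAAAAAAAAAAAAAAAAAAAAAAAAAAAAAAAAAAAAAAAAAAAAAAAAAAAAAAAAAAAAAAAAAAAAAAAAAAAAAAAAAAAAAAAAAAAAAAAAAAAAAAAAAAAAAAAAAAAAAAAAAAAAAAAAAAAAAAAAAAAAAAAAAAAAAAAAAAAAAAAAAAAAAAAAAAAAAAAAAAAAAAAAAAAAAAAAAAAAAAAAAAAAAAAAAAAAAAAAAAAAAAAAAAAAAAAAAAAAAAAAAAAAAAAAAAAAAAAAAAAAAAAAAAAAAAAAAAAAAAAAAAAAAAAAAAAAAAAAAAAAAAAAAAAAAAAAAAAAAAAAAAAAAAAAAAAAAAAAAAAAAAAAAAAAAAAAAAAAAAAAAAAAAAAAAAAAAAAAAAAAAAAAAAAAAAAAAAAAAAAAAAAAAAAAAAAAAAAAAAAAAAAAAAAAAAAAAAAAAAAAAAAAAAAAAAAAAAAAAAAAAAAAAAAAAAAAAAAAAAAAAAAAAAAAAAAAAAAAAAAAAAAAAAAAAAAAAAAAAAAAAAAAAAAAAAAAAAAAAAAAAAAAAAAAAAAAAAAAAAAAAAAAAAAAAAAAAAAAAAAAAAAAAAAAAAAAAAAAAAAA  (1 'Y')

Answer: 1


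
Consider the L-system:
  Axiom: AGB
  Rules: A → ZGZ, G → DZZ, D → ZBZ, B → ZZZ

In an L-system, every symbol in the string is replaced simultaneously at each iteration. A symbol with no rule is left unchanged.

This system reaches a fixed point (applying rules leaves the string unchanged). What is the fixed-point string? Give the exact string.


Step 0: AGB
Step 1: ZGZDZZZZZ
Step 2: ZDZZZZBZZZZZZ
Step 3: ZZBZZZZZZZZZZZZZZ
Step 4: ZZZZZZZZZZZZZZZZZZZ
Step 5: ZZZZZZZZZZZZZZZZZZZ  (unchanged — fixed point at step 4)

Answer: ZZZZZZZZZZZZZZZZZZZ


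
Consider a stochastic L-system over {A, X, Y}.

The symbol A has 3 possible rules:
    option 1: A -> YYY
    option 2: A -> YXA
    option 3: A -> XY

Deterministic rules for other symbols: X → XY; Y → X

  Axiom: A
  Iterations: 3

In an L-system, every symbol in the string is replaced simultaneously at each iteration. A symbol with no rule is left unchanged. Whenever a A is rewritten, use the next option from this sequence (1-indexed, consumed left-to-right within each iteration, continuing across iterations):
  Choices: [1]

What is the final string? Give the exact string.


Step 0: A
Step 1: YYY  (used choices [1])
Step 2: XXX  (used choices [])
Step 3: XYXYXY  (used choices [])

Answer: XYXYXY


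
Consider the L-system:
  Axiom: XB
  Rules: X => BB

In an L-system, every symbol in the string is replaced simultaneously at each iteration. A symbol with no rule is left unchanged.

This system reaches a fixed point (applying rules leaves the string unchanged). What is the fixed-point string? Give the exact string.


Answer: BBB

Derivation:
Step 0: XB
Step 1: BBB
Step 2: BBB  (unchanged — fixed point at step 1)


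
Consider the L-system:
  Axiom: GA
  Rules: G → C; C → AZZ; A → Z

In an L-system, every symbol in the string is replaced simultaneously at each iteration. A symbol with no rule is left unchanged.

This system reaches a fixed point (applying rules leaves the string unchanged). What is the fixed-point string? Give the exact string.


Answer: ZZZZ

Derivation:
Step 0: GA
Step 1: CZ
Step 2: AZZZ
Step 3: ZZZZ
Step 4: ZZZZ  (unchanged — fixed point at step 3)


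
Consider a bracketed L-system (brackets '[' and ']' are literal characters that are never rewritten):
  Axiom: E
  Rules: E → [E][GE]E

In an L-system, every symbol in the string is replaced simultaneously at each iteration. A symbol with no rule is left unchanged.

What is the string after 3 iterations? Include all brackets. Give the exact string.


Step 0: E
Step 1: [E][GE]E
Step 2: [[E][GE]E][G[E][GE]E][E][GE]E
Step 3: [[[E][GE]E][G[E][GE]E][E][GE]E][G[[E][GE]E][G[E][GE]E][E][GE]E][[E][GE]E][G[E][GE]E][E][GE]E

Answer: [[[E][GE]E][G[E][GE]E][E][GE]E][G[[E][GE]E][G[E][GE]E][E][GE]E][[E][GE]E][G[E][GE]E][E][GE]E


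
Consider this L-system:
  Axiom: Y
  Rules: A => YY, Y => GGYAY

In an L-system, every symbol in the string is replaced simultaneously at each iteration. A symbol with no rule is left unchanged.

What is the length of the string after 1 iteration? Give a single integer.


Step 0: length = 1
Step 1: length = 5

Answer: 5


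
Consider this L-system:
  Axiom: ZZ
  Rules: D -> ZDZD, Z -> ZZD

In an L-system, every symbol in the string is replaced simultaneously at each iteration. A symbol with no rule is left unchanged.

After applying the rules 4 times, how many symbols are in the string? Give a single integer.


Answer: 232

Derivation:
Step 0: length = 2
Step 1: length = 6
Step 2: length = 20
Step 3: length = 68
Step 4: length = 232


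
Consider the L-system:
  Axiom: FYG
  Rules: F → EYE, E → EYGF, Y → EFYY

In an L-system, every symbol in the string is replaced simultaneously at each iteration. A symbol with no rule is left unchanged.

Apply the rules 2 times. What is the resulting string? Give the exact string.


Answer: EYGFEFYYEYGFEYGFEYEEFYYEFYYG

Derivation:
Step 0: FYG
Step 1: EYEEFYYG
Step 2: EYGFEFYYEYGFEYGFEYEEFYYEFYYG


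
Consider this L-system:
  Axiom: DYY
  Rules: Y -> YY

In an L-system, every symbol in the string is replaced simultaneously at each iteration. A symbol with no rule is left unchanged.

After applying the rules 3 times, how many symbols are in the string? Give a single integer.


Answer: 17

Derivation:
Step 0: length = 3
Step 1: length = 5
Step 2: length = 9
Step 3: length = 17


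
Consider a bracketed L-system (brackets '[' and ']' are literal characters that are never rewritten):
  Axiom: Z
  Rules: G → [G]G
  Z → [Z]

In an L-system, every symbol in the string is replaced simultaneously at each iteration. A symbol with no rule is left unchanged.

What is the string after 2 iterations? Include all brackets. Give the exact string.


Step 0: Z
Step 1: [Z]
Step 2: [[Z]]

Answer: [[Z]]


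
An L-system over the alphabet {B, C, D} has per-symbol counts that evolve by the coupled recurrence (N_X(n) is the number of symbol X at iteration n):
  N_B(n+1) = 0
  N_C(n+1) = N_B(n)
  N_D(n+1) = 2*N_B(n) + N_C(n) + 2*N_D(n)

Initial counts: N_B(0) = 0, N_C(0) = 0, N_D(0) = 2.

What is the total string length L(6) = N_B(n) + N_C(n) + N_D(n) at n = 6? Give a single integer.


Step 0: N_B=0, N_C=0, N_D=2, L=2
Step 1: N_B=0, N_C=0, N_D=4, L=4
Step 2: N_B=0, N_C=0, N_D=8, L=8
Step 3: N_B=0, N_C=0, N_D=16, L=16
Step 4: N_B=0, N_C=0, N_D=32, L=32
Step 5: N_B=0, N_C=0, N_D=64, L=64
Step 6: N_B=0, N_C=0, N_D=128, L=128

Answer: 128


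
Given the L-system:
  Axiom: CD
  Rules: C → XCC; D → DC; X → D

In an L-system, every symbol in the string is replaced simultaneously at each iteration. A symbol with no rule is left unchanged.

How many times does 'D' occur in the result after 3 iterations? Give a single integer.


Answer: 5

Derivation:
Step 0: CD  (1 'D')
Step 1: XCCDC  (1 'D')
Step 2: DXCCXCCDCXCC  (2 'D')
Step 3: DCDXCCXCCDXCCXCCDCXCCDXCCXCC  (5 'D')


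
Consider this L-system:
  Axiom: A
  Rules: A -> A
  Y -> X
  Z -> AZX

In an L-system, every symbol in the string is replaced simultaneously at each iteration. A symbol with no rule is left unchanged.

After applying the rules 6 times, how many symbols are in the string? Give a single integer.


Step 0: length = 1
Step 1: length = 1
Step 2: length = 1
Step 3: length = 1
Step 4: length = 1
Step 5: length = 1
Step 6: length = 1

Answer: 1


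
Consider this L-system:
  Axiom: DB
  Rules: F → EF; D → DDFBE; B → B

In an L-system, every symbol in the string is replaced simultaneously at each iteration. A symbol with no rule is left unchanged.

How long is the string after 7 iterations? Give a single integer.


Answer: 630

Derivation:
Step 0: length = 2
Step 1: length = 6
Step 2: length = 15
Step 3: length = 34
Step 4: length = 73
Step 5: length = 152
Step 6: length = 311
Step 7: length = 630


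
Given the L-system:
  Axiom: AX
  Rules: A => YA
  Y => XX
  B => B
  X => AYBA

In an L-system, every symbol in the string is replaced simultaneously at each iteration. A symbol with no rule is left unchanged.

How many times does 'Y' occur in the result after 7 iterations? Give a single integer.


Step 0: length=2, 'Y' count=0
Step 1: length=6, 'Y' count=2
Step 2: length=11, 'Y' count=3
Step 3: length=29, 'Y' count=7
Step 4: length=65, 'Y' count=17
Step 5: length=147, 'Y' count=37
Step 6: length=337, 'Y' count=85
Step 7: length=763, 'Y' count=193
Final string: YAXXBYAYAXXBYAAYBAAYBAXXYAXXYAAYBAAYBABXXYAXXYAAYBAAYBABXXYABYAXXBYAYAXXBYAAYBAAYBAXXYAYAXXBYAYAXXBYAAYBAAYBAXXYAXXYAAYBAAYBABXXYAXXYAAYBAAYBABXXYABYAXXBYAYAXXBYAAYBAAYBAXXYAAYBAAYBAXXYAYAXXBYAYAXXBYABAYBAAYBAXXYAAYBAAYBAXXYAYAXXBYAYAXXBYABAYBAAYBAXXYAXXYAAYBAAYBABXXYAXXYAAYBAAYBABXXYAYAXXBYAYAXXBYAAYBAAYBAXXYAAYBAAYBAXXYAYAXXBYAYAXXBYABAYBAAYBAXXYAAYBAAYBAXXYAYAXXBYAYAXXBYABAYBAAYBAXXYAXXYAAYBAAYBABXXYAXXYAAYBAAYBABXXYAYAXXBYAYAXXBYAAYBAAYBAXXYAYAXXBYAYAXXBYAAYBAAYBAXXYAXXYAAYBAAYBABXXYAXXYAAYBAAYBABXXYABYAXXBYAYAXXBYAAYBAAYBAXXYAYAXXBYAYAXXBYAAYBAAYBAXXYAXXYAAYBAAYBABXXYAXXYAAYBAAYBABXXYABYAXXBYAYAXXBYAAYBAAYBAXXYABAYBAAYBAXXYAYAXXBYAYAXXBYABAYBAAYBAXXYAAYBAAYBAXXYAYAXXBYAYAXXBYABAYBAAYBAXXYAXXYAAYBAAYBABXXYAXXYAAYBAAYBABXXYAYAXXBYAYAXXBYAAYBAAYBAXXYA

Answer: 193


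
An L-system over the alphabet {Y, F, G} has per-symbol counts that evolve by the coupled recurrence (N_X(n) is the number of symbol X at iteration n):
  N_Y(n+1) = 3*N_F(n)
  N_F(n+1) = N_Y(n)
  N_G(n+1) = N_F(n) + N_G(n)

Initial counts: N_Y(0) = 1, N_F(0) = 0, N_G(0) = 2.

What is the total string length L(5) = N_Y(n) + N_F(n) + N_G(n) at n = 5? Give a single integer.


Step 0: N_Y=1, N_F=0, N_G=2, L=3
Step 1: N_Y=0, N_F=1, N_G=2, L=3
Step 2: N_Y=3, N_F=0, N_G=3, L=6
Step 3: N_Y=0, N_F=3, N_G=3, L=6
Step 4: N_Y=9, N_F=0, N_G=6, L=15
Step 5: N_Y=0, N_F=9, N_G=6, L=15

Answer: 15


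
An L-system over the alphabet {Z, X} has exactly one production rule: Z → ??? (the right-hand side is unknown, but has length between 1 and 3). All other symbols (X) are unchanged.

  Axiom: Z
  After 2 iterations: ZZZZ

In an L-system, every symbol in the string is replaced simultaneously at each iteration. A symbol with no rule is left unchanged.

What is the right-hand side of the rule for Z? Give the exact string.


Trying Z → ZZ:
  Step 0: Z
  Step 1: ZZ
  Step 2: ZZZZ
Matches the given result.

Answer: ZZ


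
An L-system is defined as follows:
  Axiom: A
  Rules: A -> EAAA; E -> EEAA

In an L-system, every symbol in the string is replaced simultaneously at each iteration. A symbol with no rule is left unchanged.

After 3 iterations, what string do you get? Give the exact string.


Step 0: A
Step 1: EAAA
Step 2: EEAAEAAAEAAAEAAA
Step 3: EEAAEEAAEAAAEAAAEEAAEAAAEAAAEAAAEEAAEAAAEAAAEAAAEEAAEAAAEAAAEAAA

Answer: EEAAEEAAEAAAEAAAEEAAEAAAEAAAEAAAEEAAEAAAEAAAEAAAEEAAEAAAEAAAEAAA


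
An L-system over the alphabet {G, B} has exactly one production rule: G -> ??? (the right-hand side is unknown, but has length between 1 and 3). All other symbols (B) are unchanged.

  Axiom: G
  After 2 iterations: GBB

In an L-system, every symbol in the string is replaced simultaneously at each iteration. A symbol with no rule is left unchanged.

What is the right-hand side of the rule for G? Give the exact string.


Trying G -> GB:
  Step 0: G
  Step 1: GB
  Step 2: GBB
Matches the given result.

Answer: GB
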